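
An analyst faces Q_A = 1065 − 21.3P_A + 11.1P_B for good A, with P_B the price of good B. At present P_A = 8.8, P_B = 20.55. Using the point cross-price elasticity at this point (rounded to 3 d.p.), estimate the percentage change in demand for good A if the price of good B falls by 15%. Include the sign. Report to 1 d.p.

At P_A = 8.8, P_B = 20.55: Q_A = 1105.665.
∂Q_A/∂P_B = 11.1.
ε = (∂Q_A/∂P_B)(P_B/Q_A) = 11.1000 × 20.55/1105.665 ≈ 0.206.
%ΔQ_A ≈ ε × %ΔP_B = 0.206 × (-15%) = -3.1%.

-3.1%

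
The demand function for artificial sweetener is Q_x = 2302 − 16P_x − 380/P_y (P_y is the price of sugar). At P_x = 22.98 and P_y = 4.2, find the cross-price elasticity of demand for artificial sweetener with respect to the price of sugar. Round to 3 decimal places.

At P_x = 22.98 and P_y = 4.2: Q_x = 1843.844.
∂Q_x/∂P_y = 380/P_y² = 21.5420.
ε = (∂Q_x/∂P_y)(P_y/Q_x) = 21.5420 × (4.2/1843.844) ≈ 0.049.

0.049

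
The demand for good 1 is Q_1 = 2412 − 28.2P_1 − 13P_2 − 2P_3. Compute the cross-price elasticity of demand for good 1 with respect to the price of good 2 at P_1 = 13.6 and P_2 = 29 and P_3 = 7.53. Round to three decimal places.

-0.230

At P_1 = 13.6 and P_2 = 29 and P_3 = 7.53: Q_1 = 1636.42.
∂Q_1/∂P_2 = -13.
ε = (∂Q_1/∂P_2)(P_2/Q_1) = -13 × (29/1636.42) ≈ -0.230.
Since ε < 0, good 1 and good 2 are complements.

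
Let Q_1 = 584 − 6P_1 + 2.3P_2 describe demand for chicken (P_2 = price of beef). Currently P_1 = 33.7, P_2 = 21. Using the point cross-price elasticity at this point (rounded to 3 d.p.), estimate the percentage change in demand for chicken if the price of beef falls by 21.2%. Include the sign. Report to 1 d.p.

At P_1 = 33.7, P_2 = 21: Q_1 = 430.1.
∂Q_1/∂P_2 = 2.3.
ε = (∂Q_1/∂P_2)(P_2/Q_1) = 2.3000 × 21/430.1 ≈ 0.112.
%ΔQ_1 ≈ ε × %ΔP_2 = 0.112 × (-21.2%) = -2.4%.

-2.4%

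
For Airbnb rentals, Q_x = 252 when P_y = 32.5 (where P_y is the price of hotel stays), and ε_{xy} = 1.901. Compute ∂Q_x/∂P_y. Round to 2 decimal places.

14.74

ε = (∂Q_x/∂P_y)·(P_y/Q_x) ⇒ ∂Q_x/∂P_y = ε·Q_x/P_y = 1.901 × 252/32.5 ≈ 14.74.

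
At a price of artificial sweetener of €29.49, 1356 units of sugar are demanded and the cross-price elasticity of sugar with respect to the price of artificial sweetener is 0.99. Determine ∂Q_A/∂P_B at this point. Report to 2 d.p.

ε = (∂Q_A/∂P_B)·(P_B/Q_A) ⇒ ∂Q_A/∂P_B = ε·Q_A/P_B = 0.99 × 1356/29.49 ≈ 45.52.

45.52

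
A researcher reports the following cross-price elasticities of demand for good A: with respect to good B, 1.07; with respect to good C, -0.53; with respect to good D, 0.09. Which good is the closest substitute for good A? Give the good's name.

good B

Substitutes have ε > 0. Among the positive values, 1.07 (good B) is largest.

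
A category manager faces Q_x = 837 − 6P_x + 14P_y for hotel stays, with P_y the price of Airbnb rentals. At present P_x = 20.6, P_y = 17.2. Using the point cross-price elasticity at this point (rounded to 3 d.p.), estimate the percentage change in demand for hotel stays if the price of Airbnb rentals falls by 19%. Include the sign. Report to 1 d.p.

-4.8%

At P_x = 20.6, P_y = 17.2: Q_x = 954.2.
∂Q_x/∂P_y = 14.
ε = (∂Q_x/∂P_y)(P_y/Q_x) = 14.0000 × 17.2/954.2 ≈ 0.252.
%ΔQ_x ≈ ε × %ΔP_y = 0.252 × (-19%) = -4.8%.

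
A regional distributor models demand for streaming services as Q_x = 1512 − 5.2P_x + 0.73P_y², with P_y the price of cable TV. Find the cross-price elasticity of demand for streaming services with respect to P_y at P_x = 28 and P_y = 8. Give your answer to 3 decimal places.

0.066

At P_x = 28 and P_y = 8: Q_x = 1413.12.
∂Q_x/∂P_y = 1.46P_y = 1.46(8) = 11.6800.
ε = (∂Q_x/∂P_y)(P_y/Q_x) = 11.6800 × (8/1413.12) ≈ 0.066.
ε > 0: substitutes.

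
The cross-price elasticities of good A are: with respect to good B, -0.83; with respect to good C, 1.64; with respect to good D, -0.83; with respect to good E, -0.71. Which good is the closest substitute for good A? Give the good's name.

Substitutes have ε > 0. Among the positive values, 1.64 (good C) is largest.

good C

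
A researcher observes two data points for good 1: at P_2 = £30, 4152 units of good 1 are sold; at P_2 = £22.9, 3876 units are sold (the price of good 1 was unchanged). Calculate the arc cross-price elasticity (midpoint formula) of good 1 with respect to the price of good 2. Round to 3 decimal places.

ΔQ_1 = 3876 − 4152 = -276; ΔP_2 = 22.9 − 30 = -7.1.
Midpoints: Q̄_1 = 4014.0, P̄_2 = 26.45.
ε = (ΔQ_1/Q̄_1)/(ΔP_2/P̄_2) = (-276/4014.0)/(-7.1/26.45) ≈ 0.256.
ε > 0: good 1 and good 2 are substitutes.

0.256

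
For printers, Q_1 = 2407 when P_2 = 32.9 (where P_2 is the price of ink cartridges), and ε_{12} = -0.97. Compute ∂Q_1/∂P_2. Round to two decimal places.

-70.97

ε = (∂Q_1/∂P_2)·(P_2/Q_1) ⇒ ∂Q_1/∂P_2 = ε·Q_1/P_2 = -0.97 × 2407/32.9 ≈ -70.97.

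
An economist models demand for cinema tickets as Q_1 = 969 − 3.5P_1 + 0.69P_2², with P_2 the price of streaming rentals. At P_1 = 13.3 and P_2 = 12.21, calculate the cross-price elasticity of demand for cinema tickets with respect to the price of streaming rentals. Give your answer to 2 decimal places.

0.20

At P_1 = 13.3 and P_2 = 12.21: Q_1 = 1025.318.
∂Q_1/∂P_2 = 1.38P_2 = 1.38(12.21) = 16.8498.
ε = (∂Q_1/∂P_2)(P_2/Q_1) = 16.8498 × (12.21/1025.318) ≈ 0.20.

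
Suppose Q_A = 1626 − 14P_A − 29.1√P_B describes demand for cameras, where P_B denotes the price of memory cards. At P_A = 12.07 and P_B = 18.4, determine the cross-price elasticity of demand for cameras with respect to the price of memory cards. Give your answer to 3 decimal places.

-0.047

At P_A = 12.07 and P_B = 18.4: Q_A = 1332.195.
∂Q_A/∂P_B = -29.1/(2√P_B) = -29.1/(2√18.4) = -3.3920.
ε = (∂Q_A/∂P_B)(P_B/Q_A) = -3.3920 × (18.4/1332.195) ≈ -0.047.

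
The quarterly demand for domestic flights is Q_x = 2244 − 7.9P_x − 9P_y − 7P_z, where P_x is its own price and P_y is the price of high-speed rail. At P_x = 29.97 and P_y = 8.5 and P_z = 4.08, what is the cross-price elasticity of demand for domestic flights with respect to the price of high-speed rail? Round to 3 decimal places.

-0.040

At P_x = 29.97 and P_y = 8.5 and P_z = 4.08: Q_x = 1902.177.
∂Q_x/∂P_y = -9.
ε = (∂Q_x/∂P_y)(P_y/Q_x) = -9 × (8.5/1902.177) ≈ -0.040.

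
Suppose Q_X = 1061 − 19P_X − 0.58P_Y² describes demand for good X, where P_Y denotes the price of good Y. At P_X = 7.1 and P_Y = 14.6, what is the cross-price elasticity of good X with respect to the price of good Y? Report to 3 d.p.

-0.308

At P_X = 7.1 and P_Y = 14.6: Q_X = 802.467.
∂Q_X/∂P_Y = -1.16P_Y = -1.16(14.6) = -16.9360.
ε = (∂Q_X/∂P_Y)(P_Y/Q_X) = -16.9360 × (14.6/802.467) ≈ -0.308.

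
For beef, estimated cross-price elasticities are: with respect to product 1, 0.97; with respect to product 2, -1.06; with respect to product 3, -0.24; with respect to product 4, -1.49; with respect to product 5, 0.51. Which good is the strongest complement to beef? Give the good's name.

Complements have ε < 0. The most negative value is -1.49 (product 4).

product 4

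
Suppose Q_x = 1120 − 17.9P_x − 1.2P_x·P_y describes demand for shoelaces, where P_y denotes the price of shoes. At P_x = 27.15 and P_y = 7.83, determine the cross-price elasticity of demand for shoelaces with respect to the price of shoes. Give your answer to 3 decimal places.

-0.673

At P_x = 27.15 and P_y = 7.83: Q_x = 378.914.
∂Q_x/∂P_y = -1.2P_x = -1.2(27.15) = -32.5800.
ε = (∂Q_x/∂P_y)(P_y/Q_x) = -32.5800 × (7.83/378.914) ≈ -0.673.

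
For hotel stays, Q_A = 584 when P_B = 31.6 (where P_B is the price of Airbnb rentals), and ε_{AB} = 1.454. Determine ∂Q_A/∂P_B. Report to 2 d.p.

ε = (∂Q_A/∂P_B)·(P_B/Q_A) ⇒ ∂Q_A/∂P_B = ε·Q_A/P_B = 1.454 × 584/31.6 ≈ 26.87.

26.87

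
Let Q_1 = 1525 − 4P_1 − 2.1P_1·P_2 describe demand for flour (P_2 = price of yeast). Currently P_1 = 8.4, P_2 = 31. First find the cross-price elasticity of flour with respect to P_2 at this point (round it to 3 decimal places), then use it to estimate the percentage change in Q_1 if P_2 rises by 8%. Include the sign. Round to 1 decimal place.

-4.6%

At P_1 = 8.4, P_2 = 31: Q_1 = 944.56.
∂Q_1/∂P_2 = -2.1P_1 = -17.6400.
ε = (∂Q_1/∂P_2)(P_2/Q_1) = -17.6400 × 31/944.56 ≈ -0.579.
%ΔQ_1 ≈ ε × %ΔP_2 = -0.579 × (8%) = -4.6%.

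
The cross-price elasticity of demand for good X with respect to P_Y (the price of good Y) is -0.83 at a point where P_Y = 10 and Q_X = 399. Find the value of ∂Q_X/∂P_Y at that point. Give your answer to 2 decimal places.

-33.12

ε = (∂Q_X/∂P_Y)·(P_Y/Q_X) ⇒ ∂Q_X/∂P_Y = ε·Q_X/P_Y = -0.83 × 399/10 ≈ -33.12.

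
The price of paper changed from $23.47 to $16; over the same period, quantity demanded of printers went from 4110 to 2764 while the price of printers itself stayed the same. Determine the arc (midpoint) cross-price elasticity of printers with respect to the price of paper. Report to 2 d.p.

ΔQ_A = 2764 − 4110 = -1346; ΔP_B = 16 − 23.47 = -7.47.
Midpoints: Q̄_A = 3437.0, P̄_B = 19.73.
ε = (ΔQ_A/Q̄_A)/(ΔP_B/P̄_B) = (-1346/3437.0)/(-7.47/19.73) ≈ 1.03.

1.03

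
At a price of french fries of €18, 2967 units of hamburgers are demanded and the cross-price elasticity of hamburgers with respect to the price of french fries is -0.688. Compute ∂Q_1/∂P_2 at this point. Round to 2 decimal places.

ε = (∂Q_1/∂P_2)·(P_2/Q_1) ⇒ ∂Q_1/∂P_2 = ε·Q_1/P_2 = -0.688 × 2967/18 ≈ -113.41.

-113.41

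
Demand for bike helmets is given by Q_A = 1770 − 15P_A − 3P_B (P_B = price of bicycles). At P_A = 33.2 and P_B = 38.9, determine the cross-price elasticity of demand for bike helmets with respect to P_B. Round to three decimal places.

At P_A = 33.2 and P_B = 38.9: Q_A = 1155.3.
∂Q_A/∂P_B = -3.
ε = (∂Q_A/∂P_B)(P_B/Q_A) = -3 × (38.9/1155.3) ≈ -0.101.

-0.101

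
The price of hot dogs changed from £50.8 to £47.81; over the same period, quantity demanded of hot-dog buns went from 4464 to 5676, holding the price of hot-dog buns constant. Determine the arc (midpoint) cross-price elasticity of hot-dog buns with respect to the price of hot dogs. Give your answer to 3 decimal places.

ΔQ_A = 5676 − 4464 = 1212; ΔP_B = 47.81 − 50.8 = -2.99.
Midpoints: Q̄_A = 5070.0, P̄_B = 49.30.
ε = (ΔQ_A/Q̄_A)/(ΔP_B/P̄_B) = (1212/5070.0)/(-2.99/49.30) ≈ -3.942.

-3.942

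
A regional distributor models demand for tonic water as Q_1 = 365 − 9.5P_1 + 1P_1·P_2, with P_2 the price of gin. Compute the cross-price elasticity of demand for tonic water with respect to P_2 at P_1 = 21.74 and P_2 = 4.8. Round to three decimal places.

At P_1 = 21.74 and P_2 = 4.8: Q_1 = 262.822.
∂Q_1/∂P_2 = 1P_1 = 1(21.74) = 21.7400.
ε = (∂Q_1/∂P_2)(P_2/Q_1) = 21.7400 × (4.8/262.822) ≈ 0.397.

0.397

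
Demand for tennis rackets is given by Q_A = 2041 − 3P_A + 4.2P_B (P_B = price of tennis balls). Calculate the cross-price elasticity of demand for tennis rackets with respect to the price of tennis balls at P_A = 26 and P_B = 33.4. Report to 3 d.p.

0.067

At P_A = 26 and P_B = 33.4: Q_A = 2103.28.
∂Q_A/∂P_B = 4.2.
ε = (∂Q_A/∂P_B)(P_B/Q_A) = 4.2 × (33.4/2103.28) ≈ 0.067.
Since ε > 0, tennis rackets and tennis balls are substitutes.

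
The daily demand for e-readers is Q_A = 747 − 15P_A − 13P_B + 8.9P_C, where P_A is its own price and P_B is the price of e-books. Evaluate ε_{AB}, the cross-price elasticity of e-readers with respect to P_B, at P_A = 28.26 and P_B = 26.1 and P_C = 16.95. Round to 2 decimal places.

-2.52

At P_A = 28.26 and P_B = 26.1 and P_C = 16.95: Q_A = 134.655.
∂Q_A/∂P_B = -13.
ε = (∂Q_A/∂P_B)(P_B/Q_A) = -13 × (26.1/134.655) ≈ -2.52.
Since ε < 0, e-readers and e-books are complements.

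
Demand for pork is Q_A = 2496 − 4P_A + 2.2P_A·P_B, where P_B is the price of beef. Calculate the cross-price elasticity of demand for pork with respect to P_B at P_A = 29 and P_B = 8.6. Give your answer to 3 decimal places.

0.187

At P_A = 29 and P_B = 8.6: Q_A = 2928.68.
∂Q_A/∂P_B = 2.2P_A = 2.2(29) = 63.8000.
ε = (∂Q_A/∂P_B)(P_B/Q_A) = 63.8000 × (8.6/2928.68) ≈ 0.187.
ε > 0: substitutes.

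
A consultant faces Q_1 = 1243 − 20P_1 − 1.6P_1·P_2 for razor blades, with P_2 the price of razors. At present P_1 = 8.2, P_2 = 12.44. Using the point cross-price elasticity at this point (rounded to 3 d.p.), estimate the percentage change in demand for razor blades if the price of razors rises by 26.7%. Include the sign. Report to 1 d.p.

At P_1 = 8.2, P_2 = 12.44: Q_1 = 915.787.
∂Q_1/∂P_2 = -1.6P_1 = -13.1200.
ε = (∂Q_1/∂P_2)(P_2/Q_1) = -13.1200 × 12.44/915.787 ≈ -0.178.
%ΔQ_1 ≈ ε × %ΔP_2 = -0.178 × (26.7%) = -4.8%.

-4.8%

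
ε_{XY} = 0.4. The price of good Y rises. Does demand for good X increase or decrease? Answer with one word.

increase

ε > 0 and the price of good Y rises, so the quantity of good X moves in the same direction: it increases.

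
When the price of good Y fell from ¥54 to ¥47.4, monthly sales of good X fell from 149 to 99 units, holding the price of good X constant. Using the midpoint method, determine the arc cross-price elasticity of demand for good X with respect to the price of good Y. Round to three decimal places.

3.098

ΔQ_X = 99 − 149 = -50; ΔP_Y = 47.4 − 54 = -6.6.
Midpoints: Q̄_X = 124.0, P̄_Y = 50.70.
ε = (ΔQ_X/Q̄_X)/(ΔP_Y/P̄_Y) = (-50/124.0)/(-6.6/50.70) ≈ 3.098.
ε > 0: good X and good Y are substitutes.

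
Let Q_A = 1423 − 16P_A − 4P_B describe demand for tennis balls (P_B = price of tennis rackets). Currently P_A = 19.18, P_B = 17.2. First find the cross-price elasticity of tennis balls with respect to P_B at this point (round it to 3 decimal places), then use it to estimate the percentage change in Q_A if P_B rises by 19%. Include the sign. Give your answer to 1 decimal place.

-1.3%

At P_A = 19.18, P_B = 17.2: Q_A = 1047.32.
∂Q_A/∂P_B = -4.
ε = (∂Q_A/∂P_B)(P_B/Q_A) = -4.0000 × 17.2/1047.32 ≈ -0.066.
%ΔQ_A ≈ ε × %ΔP_B = -0.066 × (19%) = -1.3%.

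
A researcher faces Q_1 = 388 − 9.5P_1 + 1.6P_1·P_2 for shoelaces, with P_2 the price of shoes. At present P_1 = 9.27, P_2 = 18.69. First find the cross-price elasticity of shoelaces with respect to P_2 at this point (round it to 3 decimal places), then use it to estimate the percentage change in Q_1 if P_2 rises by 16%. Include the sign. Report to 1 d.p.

At P_1 = 9.27, P_2 = 18.69: Q_1 = 577.145.
∂Q_1/∂P_2 = 1.6P_1 = 14.8320.
ε = (∂Q_1/∂P_2)(P_2/Q_1) = 14.8320 × 18.69/577.145 ≈ 0.480.
%ΔQ_1 ≈ ε × %ΔP_2 = 0.480 × (16%) = 7.7%.

7.7%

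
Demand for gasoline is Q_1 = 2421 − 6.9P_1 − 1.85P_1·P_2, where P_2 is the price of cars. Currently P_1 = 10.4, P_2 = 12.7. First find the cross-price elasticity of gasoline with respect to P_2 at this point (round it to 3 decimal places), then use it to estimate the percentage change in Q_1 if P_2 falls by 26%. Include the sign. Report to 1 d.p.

3.0%

At P_1 = 10.4, P_2 = 12.7: Q_1 = 2104.892.
∂Q_1/∂P_2 = -1.85P_1 = -19.2400.
ε = (∂Q_1/∂P_2)(P_2/Q_1) = -19.2400 × 12.7/2104.892 ≈ -0.116.
%ΔQ_1 ≈ ε × %ΔP_2 = -0.116 × (-26%) = 3.0%.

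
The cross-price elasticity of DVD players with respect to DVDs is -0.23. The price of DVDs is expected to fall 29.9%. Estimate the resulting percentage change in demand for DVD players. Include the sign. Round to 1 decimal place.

%ΔQ ≈ ε × %ΔP of DVDs = -0.23 × (-29.9%) = 6.9%.
Demand for DVD players rises by about 6.9%.

6.9%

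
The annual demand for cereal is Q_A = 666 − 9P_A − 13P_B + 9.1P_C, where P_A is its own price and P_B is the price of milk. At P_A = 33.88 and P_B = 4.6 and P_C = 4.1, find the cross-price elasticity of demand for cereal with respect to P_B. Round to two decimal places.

At P_A = 33.88 and P_B = 4.6 and P_C = 4.1: Q_A = 338.59.
∂Q_A/∂P_B = -13.
ε = (∂Q_A/∂P_B)(P_B/Q_A) = -13 × (4.6/338.59) ≈ -0.18.
Since ε < 0, cereal and milk are complements.

-0.18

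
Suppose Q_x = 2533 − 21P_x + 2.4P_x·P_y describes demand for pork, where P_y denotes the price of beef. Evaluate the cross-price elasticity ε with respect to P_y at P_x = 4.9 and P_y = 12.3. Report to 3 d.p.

At P_x = 4.9 and P_y = 12.3: Q_x = 2574.748.
∂Q_x/∂P_y = 2.4P_x = 2.4(4.9) = 11.7600.
ε = (∂Q_x/∂P_y)(P_y/Q_x) = 11.7600 × (12.3/2574.748) ≈ 0.056.

0.056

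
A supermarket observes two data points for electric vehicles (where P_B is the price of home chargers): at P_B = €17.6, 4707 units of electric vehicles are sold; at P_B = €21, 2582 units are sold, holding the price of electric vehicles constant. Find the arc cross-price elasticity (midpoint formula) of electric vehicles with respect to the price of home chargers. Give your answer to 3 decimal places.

-3.310

ΔQ_A = 2582 − 4707 = -2125; ΔP_B = 21 − 17.6 = 3.4.
Midpoints: Q̄_A = 3644.5, P̄_B = 19.30.
ε = (ΔQ_A/Q̄_A)/(ΔP_B/P̄_B) = (-2125/3644.5)/(3.4/19.30) ≈ -3.310.
ε < 0: electric vehicles and home chargers are complements.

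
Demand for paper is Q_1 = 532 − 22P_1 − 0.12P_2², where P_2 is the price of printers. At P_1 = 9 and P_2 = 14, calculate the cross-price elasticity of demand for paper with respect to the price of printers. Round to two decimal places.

At P_1 = 9 and P_2 = 14: Q_1 = 310.48.
∂Q_1/∂P_2 = -0.24P_2 = -0.24(14) = -3.3600.
ε = (∂Q_1/∂P_2)(P_2/Q_1) = -3.3600 × (14/310.48) ≈ -0.15.
ε < 0: complements.

-0.15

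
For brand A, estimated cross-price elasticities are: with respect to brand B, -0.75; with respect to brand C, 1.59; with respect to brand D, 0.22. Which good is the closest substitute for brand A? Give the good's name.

brand C

Substitutes have ε > 0. Among the positive values, 1.59 (brand C) is largest.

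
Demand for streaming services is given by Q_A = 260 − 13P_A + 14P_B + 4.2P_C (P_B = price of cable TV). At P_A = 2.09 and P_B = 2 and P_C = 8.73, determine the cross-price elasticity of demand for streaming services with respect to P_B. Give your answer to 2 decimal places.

0.09

At P_A = 2.09 and P_B = 2 and P_C = 8.73: Q_A = 297.496.
∂Q_A/∂P_B = 14.
ε = (∂Q_A/∂P_B)(P_B/Q_A) = 14 × (2/297.496) ≈ 0.09.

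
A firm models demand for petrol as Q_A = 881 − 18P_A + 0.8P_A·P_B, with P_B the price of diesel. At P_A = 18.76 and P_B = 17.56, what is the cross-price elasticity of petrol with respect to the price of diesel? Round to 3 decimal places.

At P_A = 18.76 and P_B = 17.56: Q_A = 806.860.
∂Q_A/∂P_B = 0.8P_A = 0.8(18.76) = 15.0080.
ε = (∂Q_A/∂P_B)(P_B/Q_A) = 15.0080 × (17.56/806.860) ≈ 0.327.

0.327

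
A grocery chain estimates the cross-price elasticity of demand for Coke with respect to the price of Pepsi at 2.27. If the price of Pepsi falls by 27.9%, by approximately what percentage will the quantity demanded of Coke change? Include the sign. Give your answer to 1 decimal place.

-63.3%

%ΔQ ≈ ε × %ΔP of Pepsi = 2.27 × (-27.9%) = -63.3%.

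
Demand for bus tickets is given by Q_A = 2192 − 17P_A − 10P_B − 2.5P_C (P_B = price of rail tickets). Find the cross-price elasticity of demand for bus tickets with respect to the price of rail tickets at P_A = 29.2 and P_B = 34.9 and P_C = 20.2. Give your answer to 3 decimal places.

At P_A = 29.2 and P_B = 34.9 and P_C = 20.2: Q_A = 1296.1.
∂Q_A/∂P_B = -10.
ε = (∂Q_A/∂P_B)(P_B/Q_A) = -10 × (34.9/1296.1) ≈ -0.269.

-0.269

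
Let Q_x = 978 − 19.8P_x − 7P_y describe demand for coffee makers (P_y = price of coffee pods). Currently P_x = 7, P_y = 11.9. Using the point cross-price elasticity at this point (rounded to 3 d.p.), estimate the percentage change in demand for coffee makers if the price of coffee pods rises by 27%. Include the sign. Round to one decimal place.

-3.0%

At P_x = 7, P_y = 11.9: Q_x = 756.1.
∂Q_x/∂P_y = -7.
ε = (∂Q_x/∂P_y)(P_y/Q_x) = -7.0000 × 11.9/756.1 ≈ -0.110.
%ΔQ_x ≈ ε × %ΔP_y = -0.110 × (27%) = -3.0%.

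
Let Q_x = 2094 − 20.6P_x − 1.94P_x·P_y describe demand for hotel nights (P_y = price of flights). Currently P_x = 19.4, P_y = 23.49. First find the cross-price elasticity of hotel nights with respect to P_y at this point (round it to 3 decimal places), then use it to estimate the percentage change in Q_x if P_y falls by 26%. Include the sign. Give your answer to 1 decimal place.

28.4%

At P_x = 19.4, P_y = 23.49: Q_x = 810.290.
∂Q_x/∂P_y = -1.94P_x = -37.6360.
ε = (∂Q_x/∂P_y)(P_y/Q_x) = -37.6360 × 23.49/810.290 ≈ -1.091.
%ΔQ_x ≈ ε × %ΔP_y = -1.091 × (-26%) = 28.4%.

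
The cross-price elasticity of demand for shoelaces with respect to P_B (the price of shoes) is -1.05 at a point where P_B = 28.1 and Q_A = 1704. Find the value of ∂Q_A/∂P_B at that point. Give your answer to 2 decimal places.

-63.67

ε = (∂Q_A/∂P_B)·(P_B/Q_A) ⇒ ∂Q_A/∂P_B = ε·Q_A/P_B = -1.05 × 1704/28.1 ≈ -63.67.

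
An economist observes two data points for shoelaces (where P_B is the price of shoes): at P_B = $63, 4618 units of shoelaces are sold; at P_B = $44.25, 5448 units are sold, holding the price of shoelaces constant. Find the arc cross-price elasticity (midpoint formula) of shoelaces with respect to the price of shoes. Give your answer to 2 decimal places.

ΔQ_A = 5448 − 4618 = 830; ΔP_B = 44.25 − 63 = -18.75.
Midpoints: Q̄_A = 5033.0, P̄_B = 53.62.
ε = (ΔQ_A/Q̄_A)/(ΔP_B/P̄_B) = (830/5033.0)/(-18.75/53.62) ≈ -0.47.

-0.47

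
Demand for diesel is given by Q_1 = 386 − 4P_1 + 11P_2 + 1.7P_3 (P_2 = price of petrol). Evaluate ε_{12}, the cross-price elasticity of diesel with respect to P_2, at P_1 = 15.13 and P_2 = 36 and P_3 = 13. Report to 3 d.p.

0.533

At P_1 = 15.13 and P_2 = 36 and P_3 = 13: Q_1 = 743.58.
∂Q_1/∂P_2 = 11.
ε = (∂Q_1/∂P_2)(P_2/Q_1) = 11 × (36/743.58) ≈ 0.533.
Since ε > 0, diesel and petrol are substitutes.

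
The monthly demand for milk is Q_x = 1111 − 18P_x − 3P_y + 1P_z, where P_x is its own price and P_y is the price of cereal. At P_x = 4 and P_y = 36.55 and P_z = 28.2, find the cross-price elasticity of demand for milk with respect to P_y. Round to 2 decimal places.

At P_x = 4 and P_y = 36.55 and P_z = 28.2: Q_x = 957.55.
∂Q_x/∂P_y = -3.
ε = (∂Q_x/∂P_y)(P_y/Q_x) = -3 × (36.55/957.55) ≈ -0.11.
Since ε < 0, milk and cereal are complements.

-0.11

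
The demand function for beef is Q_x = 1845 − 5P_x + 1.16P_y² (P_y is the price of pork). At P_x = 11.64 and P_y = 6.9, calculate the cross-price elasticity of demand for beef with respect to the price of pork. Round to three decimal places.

0.060

At P_x = 11.64 and P_y = 6.9: Q_x = 1842.028.
∂Q_x/∂P_y = 2.32P_y = 2.32(6.9) = 16.0080.
ε = (∂Q_x/∂P_y)(P_y/Q_x) = 16.0080 × (6.9/1842.028) ≈ 0.060.
ε > 0: substitutes.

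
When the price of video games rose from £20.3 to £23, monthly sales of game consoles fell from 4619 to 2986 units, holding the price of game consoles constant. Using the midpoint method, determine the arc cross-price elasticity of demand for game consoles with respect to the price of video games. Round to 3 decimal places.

-3.444

ΔQ_A = 2986 − 4619 = -1633; ΔP_B = 23 − 20.3 = 2.7.
Midpoints: Q̄_A = 3802.5, P̄_B = 21.65.
ε = (ΔQ_A/Q̄_A)/(ΔP_B/P̄_B) = (-1633/3802.5)/(2.7/21.65) ≈ -3.444.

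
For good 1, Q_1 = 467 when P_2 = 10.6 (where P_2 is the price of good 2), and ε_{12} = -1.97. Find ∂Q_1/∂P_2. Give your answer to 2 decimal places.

-86.79

ε = (∂Q_1/∂P_2)·(P_2/Q_1) ⇒ ∂Q_1/∂P_2 = ε·Q_1/P_2 = -1.97 × 467/10.6 ≈ -86.79.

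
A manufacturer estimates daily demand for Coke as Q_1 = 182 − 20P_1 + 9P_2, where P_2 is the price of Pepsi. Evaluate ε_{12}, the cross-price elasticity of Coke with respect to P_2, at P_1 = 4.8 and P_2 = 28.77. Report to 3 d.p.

At P_1 = 4.8 and P_2 = 28.77: Q_1 = 344.93.
∂Q_1/∂P_2 = 9.
ε = (∂Q_1/∂P_2)(P_2/Q_1) = 9 × (28.77/344.93) ≈ 0.751.

0.751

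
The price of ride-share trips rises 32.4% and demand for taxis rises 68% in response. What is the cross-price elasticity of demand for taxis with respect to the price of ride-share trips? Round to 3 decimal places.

ε = (%ΔQ of taxis) / (%ΔP of ride-share trips) = (68%) / (32.4%) ≈ 2.099.
Positive cross-price elasticity: substitutes.

2.099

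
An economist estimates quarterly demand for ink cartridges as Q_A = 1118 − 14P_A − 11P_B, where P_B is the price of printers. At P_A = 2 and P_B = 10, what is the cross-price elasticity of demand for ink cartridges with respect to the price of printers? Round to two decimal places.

At P_A = 2 and P_B = 10: Q_A = 980.
∂Q_A/∂P_B = -11.
ε = (∂Q_A/∂P_B)(P_B/Q_A) = -11 × (10/980) ≈ -0.11.
Since ε < 0, ink cartridges and printers are complements.

-0.11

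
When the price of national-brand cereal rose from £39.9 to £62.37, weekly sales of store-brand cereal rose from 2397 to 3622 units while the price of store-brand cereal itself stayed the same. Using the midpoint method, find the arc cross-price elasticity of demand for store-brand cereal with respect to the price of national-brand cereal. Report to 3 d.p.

0.926

ΔQ_A = 3622 − 2397 = 1225; ΔP_B = 62.37 − 39.9 = 22.47.
Midpoints: Q̄_A = 3009.5, P̄_B = 51.13.
ε = (ΔQ_A/Q̄_A)/(ΔP_B/P̄_B) = (1225/3009.5)/(22.47/51.13) ≈ 0.926.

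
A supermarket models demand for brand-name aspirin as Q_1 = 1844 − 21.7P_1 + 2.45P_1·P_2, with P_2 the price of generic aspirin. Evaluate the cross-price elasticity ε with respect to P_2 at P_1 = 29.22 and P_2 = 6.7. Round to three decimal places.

0.284

At P_1 = 29.22 and P_2 = 6.7: Q_1 = 1689.572.
∂Q_1/∂P_2 = 2.45P_1 = 2.45(29.22) = 71.5890.
ε = (∂Q_1/∂P_2)(P_2/Q_1) = 71.5890 × (6.7/1689.572) ≈ 0.284.
ε > 0: substitutes.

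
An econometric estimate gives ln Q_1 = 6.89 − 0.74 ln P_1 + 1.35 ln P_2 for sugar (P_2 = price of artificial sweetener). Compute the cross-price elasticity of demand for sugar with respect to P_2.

In a log-linear (constant-elasticity) demand function, the coefficient on ln P_2 is the cross-price elasticity.
ε = 1.35. Positive, so sugar and artificial sweetener are substitutes.

1.35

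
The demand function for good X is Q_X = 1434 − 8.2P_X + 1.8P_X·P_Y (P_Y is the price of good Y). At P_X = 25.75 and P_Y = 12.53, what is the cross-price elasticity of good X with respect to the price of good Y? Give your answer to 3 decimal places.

At P_X = 25.75 and P_Y = 12.53: Q_X = 1803.615.
∂Q_X/∂P_Y = 1.8P_X = 1.8(25.75) = 46.3500.
ε = (∂Q_X/∂P_Y)(P_Y/Q_X) = 46.3500 × (12.53/1803.615) ≈ 0.322.

0.322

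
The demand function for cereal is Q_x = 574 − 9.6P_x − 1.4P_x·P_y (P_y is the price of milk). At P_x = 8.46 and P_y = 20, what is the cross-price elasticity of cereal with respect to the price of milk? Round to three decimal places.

At P_x = 8.46 and P_y = 20: Q_x = 255.904.
∂Q_x/∂P_y = -1.4P_x = -1.4(8.46) = -11.8440.
ε = (∂Q_x/∂P_y)(P_y/Q_x) = -11.8440 × (20/255.904) ≈ -0.926.
ε < 0: complements.

-0.926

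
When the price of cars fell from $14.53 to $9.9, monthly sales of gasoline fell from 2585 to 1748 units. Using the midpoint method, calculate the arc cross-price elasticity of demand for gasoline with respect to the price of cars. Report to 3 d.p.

ΔQ_A = 1748 − 2585 = -837; ΔP_B = 9.9 − 14.53 = -4.63.
Midpoints: Q̄_A = 2166.5, P̄_B = 12.21.
ε = (ΔQ_A/Q̄_A)/(ΔP_B/P̄_B) = (-837/2166.5)/(-4.63/12.21) ≈ 1.019.

1.019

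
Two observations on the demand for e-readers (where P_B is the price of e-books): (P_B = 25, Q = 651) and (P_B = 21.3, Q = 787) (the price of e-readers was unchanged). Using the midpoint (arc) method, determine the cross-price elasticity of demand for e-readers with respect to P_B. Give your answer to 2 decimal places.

ΔQ_A = 787 − 651 = 136; ΔP_B = 21.3 − 25 = -3.7.
Midpoints: Q̄_A = 719.0, P̄_B = 23.15.
ε = (ΔQ_A/Q̄_A)/(ΔP_B/P̄_B) = (136/719.0)/(-3.7/23.15) ≈ -1.18.
ε < 0: e-readers and e-books are complements.

-1.18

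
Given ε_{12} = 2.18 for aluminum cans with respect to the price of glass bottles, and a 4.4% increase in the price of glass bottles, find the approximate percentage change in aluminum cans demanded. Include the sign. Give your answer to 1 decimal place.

%ΔQ ≈ ε × %ΔP of glass bottles = 2.18 × (4.4%) = 9.6%.

9.6%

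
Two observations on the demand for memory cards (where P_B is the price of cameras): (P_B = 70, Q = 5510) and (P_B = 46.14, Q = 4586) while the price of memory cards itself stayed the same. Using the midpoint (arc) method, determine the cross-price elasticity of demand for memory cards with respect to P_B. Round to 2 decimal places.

0.45

ΔQ_A = 4586 − 5510 = -924; ΔP_B = 46.14 − 70 = -23.86.
Midpoints: Q̄_A = 5048.0, P̄_B = 58.07.
ε = (ΔQ_A/Q̄_A)/(ΔP_B/P̄_B) = (-924/5048.0)/(-23.86/58.07) ≈ 0.45.
ε > 0: memory cards and cameras are substitutes.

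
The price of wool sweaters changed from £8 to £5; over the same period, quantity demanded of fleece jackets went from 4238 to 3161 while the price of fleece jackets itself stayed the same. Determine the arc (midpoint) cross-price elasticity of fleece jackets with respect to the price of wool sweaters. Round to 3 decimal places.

ΔQ_A = 3161 − 4238 = -1077; ΔP_B = 5 − 8 = -3.
Midpoints: Q̄_A = 3699.5, P̄_B = 6.50.
ε = (ΔQ_A/Q̄_A)/(ΔP_B/P̄_B) = (-1077/3699.5)/(-3/6.50) ≈ 0.631.

0.631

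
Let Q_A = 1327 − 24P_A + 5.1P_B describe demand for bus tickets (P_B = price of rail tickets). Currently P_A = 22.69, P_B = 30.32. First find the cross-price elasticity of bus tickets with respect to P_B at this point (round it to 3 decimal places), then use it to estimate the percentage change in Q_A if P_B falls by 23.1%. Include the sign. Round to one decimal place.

-3.8%

At P_A = 22.69, P_B = 30.32: Q_A = 937.072.
∂Q_A/∂P_B = 5.1.
ε = (∂Q_A/∂P_B)(P_B/Q_A) = 5.1000 × 30.32/937.072 ≈ 0.165.
%ΔQ_A ≈ ε × %ΔP_B = 0.165 × (-23.1%) = -3.8%.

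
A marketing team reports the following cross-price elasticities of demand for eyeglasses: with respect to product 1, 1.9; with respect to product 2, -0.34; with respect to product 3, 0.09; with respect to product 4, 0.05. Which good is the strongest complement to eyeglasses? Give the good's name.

Complements have ε < 0. The most negative value is -0.34 (product 2).

product 2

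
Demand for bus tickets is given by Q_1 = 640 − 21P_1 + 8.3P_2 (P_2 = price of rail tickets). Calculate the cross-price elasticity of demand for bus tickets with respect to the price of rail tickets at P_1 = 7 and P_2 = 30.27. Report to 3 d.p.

0.338

At P_1 = 7 and P_2 = 30.27: Q_1 = 744.241.
∂Q_1/∂P_2 = 8.3.
ε = (∂Q_1/∂P_2)(P_2/Q_1) = 8.3 × (30.27/744.241) ≈ 0.338.
Since ε > 0, bus tickets and rail tickets are substitutes.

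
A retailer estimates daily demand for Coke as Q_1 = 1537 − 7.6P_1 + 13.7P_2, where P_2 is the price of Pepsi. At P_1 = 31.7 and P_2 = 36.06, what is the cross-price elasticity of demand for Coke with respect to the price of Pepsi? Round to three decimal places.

0.276

At P_1 = 31.7 and P_2 = 36.06: Q_1 = 1790.102.
∂Q_1/∂P_2 = 13.7.
ε = (∂Q_1/∂P_2)(P_2/Q_1) = 13.7 × (36.06/1790.102) ≈ 0.276.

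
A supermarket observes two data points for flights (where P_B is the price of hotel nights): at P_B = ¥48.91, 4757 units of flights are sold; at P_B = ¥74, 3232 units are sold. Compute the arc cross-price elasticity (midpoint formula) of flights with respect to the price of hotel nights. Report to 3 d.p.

ΔQ_A = 3232 − 4757 = -1525; ΔP_B = 74 − 48.91 = 25.09.
Midpoints: Q̄_A = 3994.5, P̄_B = 61.45.
ε = (ΔQ_A/Q̄_A)/(ΔP_B/P̄_B) = (-1525/3994.5)/(25.09/61.45) ≈ -0.935.
ε < 0: flights and hotel nights are complements.

-0.935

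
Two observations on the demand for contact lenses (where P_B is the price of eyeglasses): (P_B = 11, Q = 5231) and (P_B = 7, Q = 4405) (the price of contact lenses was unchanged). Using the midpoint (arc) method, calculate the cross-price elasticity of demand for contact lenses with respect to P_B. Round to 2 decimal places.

ΔQ_A = 4405 − 5231 = -826; ΔP_B = 7 − 11 = -4.
Midpoints: Q̄_A = 4818.0, P̄_B = 9.00.
ε = (ΔQ_A/Q̄_A)/(ΔP_B/P̄_B) = (-826/4818.0)/(-4/9.00) ≈ 0.39.

0.39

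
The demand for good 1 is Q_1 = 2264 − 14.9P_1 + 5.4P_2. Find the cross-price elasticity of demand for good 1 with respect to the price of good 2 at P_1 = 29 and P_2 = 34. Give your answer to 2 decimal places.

At P_1 = 29 and P_2 = 34: Q_1 = 2015.5.
∂Q_1/∂P_2 = 5.4.
ε = (∂Q_1/∂P_2)(P_2/Q_1) = 5.4 × (34/2015.5) ≈ 0.09.

0.09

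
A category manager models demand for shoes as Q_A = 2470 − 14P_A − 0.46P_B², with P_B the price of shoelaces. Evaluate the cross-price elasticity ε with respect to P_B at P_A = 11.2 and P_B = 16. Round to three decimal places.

At P_A = 11.2 and P_B = 16: Q_A = 2195.44.
∂Q_A/∂P_B = -0.92P_B = -0.92(16) = -14.7200.
ε = (∂Q_A/∂P_B)(P_B/Q_A) = -14.7200 × (16/2195.44) ≈ -0.107.
ε < 0: complements.

-0.107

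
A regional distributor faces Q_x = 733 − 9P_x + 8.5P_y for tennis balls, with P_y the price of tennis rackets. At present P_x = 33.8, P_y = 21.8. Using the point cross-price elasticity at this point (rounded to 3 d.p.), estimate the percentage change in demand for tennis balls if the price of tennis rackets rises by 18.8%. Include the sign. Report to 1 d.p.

5.7%

At P_x = 33.8, P_y = 21.8: Q_x = 614.1.
∂Q_x/∂P_y = 8.5.
ε = (∂Q_x/∂P_y)(P_y/Q_x) = 8.5000 × 21.8/614.1 ≈ 0.302.
%ΔQ_x ≈ ε × %ΔP_y = 0.302 × (18.8%) = 5.7%.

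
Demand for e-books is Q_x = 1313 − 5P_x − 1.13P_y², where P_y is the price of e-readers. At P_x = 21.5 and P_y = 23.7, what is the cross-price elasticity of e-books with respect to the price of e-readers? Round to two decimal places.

-2.22

At P_x = 21.5 and P_y = 23.7: Q_x = 570.790.
∂Q_x/∂P_y = -2.26P_y = -2.26(23.7) = -53.5620.
ε = (∂Q_x/∂P_y)(P_y/Q_x) = -53.5620 × (23.7/570.790) ≈ -2.22.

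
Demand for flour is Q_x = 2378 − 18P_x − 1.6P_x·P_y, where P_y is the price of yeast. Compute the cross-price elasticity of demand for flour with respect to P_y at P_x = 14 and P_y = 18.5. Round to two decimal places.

-0.24

At P_x = 14 and P_y = 18.5: Q_x = 1711.6.
∂Q_x/∂P_y = -1.6P_x = -1.6(14) = -22.4000.
ε = (∂Q_x/∂P_y)(P_y/Q_x) = -22.4000 × (18.5/1711.6) ≈ -0.24.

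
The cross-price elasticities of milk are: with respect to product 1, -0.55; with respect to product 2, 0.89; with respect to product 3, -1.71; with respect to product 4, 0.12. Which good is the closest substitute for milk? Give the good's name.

product 2

Substitutes have ε > 0. Among the positive values, 0.89 (product 2) is largest.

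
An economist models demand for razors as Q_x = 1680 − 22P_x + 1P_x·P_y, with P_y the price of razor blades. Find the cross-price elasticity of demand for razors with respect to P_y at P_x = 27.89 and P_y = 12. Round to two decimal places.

At P_x = 27.89 and P_y = 12: Q_x = 1401.1.
∂Q_x/∂P_y = 1P_x = 1(27.89) = 27.8900.
ε = (∂Q_x/∂P_y)(P_y/Q_x) = 27.8900 × (12/1401.1) ≈ 0.24.

0.24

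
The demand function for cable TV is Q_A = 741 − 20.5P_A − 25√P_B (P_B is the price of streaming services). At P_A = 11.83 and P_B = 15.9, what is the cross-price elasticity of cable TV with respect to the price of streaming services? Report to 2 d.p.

At P_A = 11.83 and P_B = 15.9: Q_A = 398.798.
∂Q_A/∂P_B = -25/(2√P_B) = -25/(2√15.9) = -3.1348.
ε = (∂Q_A/∂P_B)(P_B/Q_A) = -3.1348 × (15.9/398.798) ≈ -0.12.

-0.12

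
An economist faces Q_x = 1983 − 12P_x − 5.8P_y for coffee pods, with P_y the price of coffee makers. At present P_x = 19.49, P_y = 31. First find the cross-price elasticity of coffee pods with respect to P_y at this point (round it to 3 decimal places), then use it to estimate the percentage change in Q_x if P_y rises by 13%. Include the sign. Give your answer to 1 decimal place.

-1.5%

At P_x = 19.49, P_y = 31: Q_x = 1569.32.
∂Q_x/∂P_y = -5.8.
ε = (∂Q_x/∂P_y)(P_y/Q_x) = -5.8000 × 31/1569.32 ≈ -0.115.
%ΔQ_x ≈ ε × %ΔP_y = -0.115 × (13%) = -1.5%.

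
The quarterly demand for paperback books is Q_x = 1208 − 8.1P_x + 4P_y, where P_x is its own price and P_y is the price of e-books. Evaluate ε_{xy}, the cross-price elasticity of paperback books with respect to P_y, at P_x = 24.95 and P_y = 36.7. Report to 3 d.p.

0.127

At P_x = 24.95 and P_y = 36.7: Q_x = 1152.705.
∂Q_x/∂P_y = 4.
ε = (∂Q_x/∂P_y)(P_y/Q_x) = 4 × (36.7/1152.705) ≈ 0.127.
Since ε > 0, paperback books and e-books are substitutes.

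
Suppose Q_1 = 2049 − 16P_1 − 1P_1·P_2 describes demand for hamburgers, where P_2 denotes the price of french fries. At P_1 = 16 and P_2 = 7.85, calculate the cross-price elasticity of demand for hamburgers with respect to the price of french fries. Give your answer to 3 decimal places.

-0.075

At P_1 = 16 and P_2 = 7.85: Q_1 = 1667.4.
∂Q_1/∂P_2 = -1P_1 = -1(16) = -16.0000.
ε = (∂Q_1/∂P_2)(P_2/Q_1) = -16.0000 × (7.85/1667.4) ≈ -0.075.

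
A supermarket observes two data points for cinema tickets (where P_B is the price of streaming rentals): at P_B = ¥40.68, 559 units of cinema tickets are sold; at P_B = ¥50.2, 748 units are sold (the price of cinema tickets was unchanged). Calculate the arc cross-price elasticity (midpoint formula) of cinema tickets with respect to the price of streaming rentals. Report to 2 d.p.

ΔQ_A = 748 − 559 = 189; ΔP_B = 50.2 − 40.68 = 9.52.
Midpoints: Q̄_A = 653.5, P̄_B = 45.44.
ε = (ΔQ_A/Q̄_A)/(ΔP_B/P̄_B) = (189/653.5)/(9.52/45.44) ≈ 1.38.
ε > 0: cinema tickets and streaming rentals are substitutes.

1.38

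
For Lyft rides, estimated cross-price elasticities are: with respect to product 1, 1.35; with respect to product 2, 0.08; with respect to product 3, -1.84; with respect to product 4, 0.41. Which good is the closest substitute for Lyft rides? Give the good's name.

product 1

Substitutes have ε > 0. Among the positive values, 1.35 (product 1) is largest.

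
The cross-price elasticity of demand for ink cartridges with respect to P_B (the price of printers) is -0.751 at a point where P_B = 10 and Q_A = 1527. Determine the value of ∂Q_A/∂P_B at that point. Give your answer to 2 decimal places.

-114.68

ε = (∂Q_A/∂P_B)·(P_B/Q_A) ⇒ ∂Q_A/∂P_B = ε·Q_A/P_B = -0.751 × 1527/10 ≈ -114.68.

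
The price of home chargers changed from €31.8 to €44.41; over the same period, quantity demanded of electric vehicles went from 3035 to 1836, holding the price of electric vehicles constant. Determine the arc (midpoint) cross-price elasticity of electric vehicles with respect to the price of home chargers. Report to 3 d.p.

ΔQ_A = 1836 − 3035 = -1199; ΔP_B = 44.41 − 31.8 = 12.61.
Midpoints: Q̄_A = 2435.5, P̄_B = 38.10.
ε = (ΔQ_A/Q̄_A)/(ΔP_B/P̄_B) = (-1199/2435.5)/(12.61/38.10) ≈ -1.488.
ε < 0: electric vehicles and home chargers are complements.

-1.488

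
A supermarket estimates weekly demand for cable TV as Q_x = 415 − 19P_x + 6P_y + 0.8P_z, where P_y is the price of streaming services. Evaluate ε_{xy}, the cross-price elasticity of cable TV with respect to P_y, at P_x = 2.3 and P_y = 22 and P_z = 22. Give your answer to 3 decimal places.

At P_x = 2.3 and P_y = 22 and P_z = 22: Q_x = 520.9.
∂Q_x/∂P_y = 6.
ε = (∂Q_x/∂P_y)(P_y/Q_x) = 6 × (22/520.9) ≈ 0.253.

0.253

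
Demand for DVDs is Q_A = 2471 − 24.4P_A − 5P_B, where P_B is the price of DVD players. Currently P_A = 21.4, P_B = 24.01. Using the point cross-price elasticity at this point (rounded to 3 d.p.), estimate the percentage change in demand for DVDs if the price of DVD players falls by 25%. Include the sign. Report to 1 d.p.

1.7%

At P_A = 21.4, P_B = 24.01: Q_A = 1828.79.
∂Q_A/∂P_B = -5.
ε = (∂Q_A/∂P_B)(P_B/Q_A) = -5.0000 × 24.01/1828.79 ≈ -0.066.
%ΔQ_A ≈ ε × %ΔP_B = -0.066 × (-25%) = 1.7%.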